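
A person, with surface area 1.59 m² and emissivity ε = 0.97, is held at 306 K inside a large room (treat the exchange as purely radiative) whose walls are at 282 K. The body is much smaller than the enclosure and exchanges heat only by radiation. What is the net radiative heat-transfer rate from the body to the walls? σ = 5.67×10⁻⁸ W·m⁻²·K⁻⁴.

For a small grey body in a large enclosure: P_net = εσA(T_body⁴ − T_wall⁴).
A = 1.59 m²; T_body⁴ − T_wall⁴ = 8.768×10⁹ − 6.324×10⁹ = 2.444×10⁹ K⁴.
|P_net| = 0.97·5.67×10⁻⁸·1.590·2.444×10⁹.

P_net ≈ 214 W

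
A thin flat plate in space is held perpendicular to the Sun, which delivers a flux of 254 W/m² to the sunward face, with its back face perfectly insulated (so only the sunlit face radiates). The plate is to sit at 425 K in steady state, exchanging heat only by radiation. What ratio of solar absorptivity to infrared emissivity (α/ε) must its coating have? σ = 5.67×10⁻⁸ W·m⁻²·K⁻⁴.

Balance: αS·A = εσ·1A·T⁴ ⇒ α/ε = σT⁴/S.
α/ε = 5.67×10⁻⁸·(425)⁴/254 = 5.67×10⁻⁸·3.263×10¹⁰/254.

α/ε ≈ 7.28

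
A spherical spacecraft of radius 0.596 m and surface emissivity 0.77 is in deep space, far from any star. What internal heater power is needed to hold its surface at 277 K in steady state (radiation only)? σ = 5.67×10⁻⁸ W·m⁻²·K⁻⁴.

P = εσ·4πr²·T⁴.
4πr² = 4.464 m²; T⁴ = 5.887×10⁹ K⁴.
P = 0.77·5.67×10⁻⁸·4.464·5.887×10⁹.

P ≈ 1150 W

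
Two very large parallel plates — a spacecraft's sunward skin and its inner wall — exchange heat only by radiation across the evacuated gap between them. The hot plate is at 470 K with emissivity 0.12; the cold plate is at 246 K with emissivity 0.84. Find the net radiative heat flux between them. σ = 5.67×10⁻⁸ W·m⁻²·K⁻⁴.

q ≈ 300 W/m²

For two infinite grey parallel plates, q = σ(T₁⁴ − T₂⁴)/(1/ε₁ + 1/ε₂ − 1).
T₁⁴ − T₂⁴ = 4.880×10¹⁰ − 3.662×10⁹ = 4.513×10¹⁰ K⁴.
1/ε₁ + 1/ε₂ − 1 = 8.333 + 1.190 − 1 = 8.524.
q = 5.67×10⁻⁸ × 4.513×10¹⁰ / 8.524.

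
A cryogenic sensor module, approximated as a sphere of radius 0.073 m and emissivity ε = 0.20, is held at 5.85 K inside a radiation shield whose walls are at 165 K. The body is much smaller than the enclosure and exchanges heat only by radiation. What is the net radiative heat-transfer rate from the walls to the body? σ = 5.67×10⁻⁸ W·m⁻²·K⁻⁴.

For a small grey body in a large enclosure: P_net = εσA(T_body⁴ − T_wall⁴).
A = 4πr² = 0.06697 m²; T_body⁴ − T_wall⁴ = 1171 − 7.412×10⁸ = -7.412×10⁸ K⁴.
|P_net| = 0.20·5.67×10⁻⁸·0.06697·7.412×10⁸.

P_net ≈ 0.563 W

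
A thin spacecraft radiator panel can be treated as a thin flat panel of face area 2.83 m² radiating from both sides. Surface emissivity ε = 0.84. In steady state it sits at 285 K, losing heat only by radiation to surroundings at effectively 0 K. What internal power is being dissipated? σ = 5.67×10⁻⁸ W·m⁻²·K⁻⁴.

P ≈ 1780 W

Steady state: P = εσA T⁴.
A = 2·2.83 = 5.660 m²; T⁴ = (285)⁴ = 6.598×10⁹ K⁴.
P = 0.84 × 5.67×10⁻⁸ × 5.660 × 6.598×10⁹.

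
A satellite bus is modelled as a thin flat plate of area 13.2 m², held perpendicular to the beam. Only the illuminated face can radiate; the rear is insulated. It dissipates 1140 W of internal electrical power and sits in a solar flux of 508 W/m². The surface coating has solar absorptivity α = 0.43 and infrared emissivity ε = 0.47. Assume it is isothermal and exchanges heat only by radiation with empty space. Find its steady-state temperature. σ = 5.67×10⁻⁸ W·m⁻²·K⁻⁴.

T ≈ 327 K

At steady state, absorbed solar power + internal power = radiated power.
Absorbed: α·S·A_cross = 0.43·508·13.20 = 2883 W (cross-section A).
Total input = 2883 + 1140 = 4023 W.
Radiated: εσ·A_surf·T⁴ with A_surf = A = 13.20 m².
T⁴ = 4023/(0.47·5.67×10⁻⁸·13.20) = 1.144×10¹⁰ K⁴.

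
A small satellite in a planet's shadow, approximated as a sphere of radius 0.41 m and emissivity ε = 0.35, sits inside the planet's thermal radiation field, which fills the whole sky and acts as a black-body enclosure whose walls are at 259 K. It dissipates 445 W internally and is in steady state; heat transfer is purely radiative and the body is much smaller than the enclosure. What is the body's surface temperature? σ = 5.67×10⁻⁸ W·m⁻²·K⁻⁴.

T ≈ 351 K

For a small grey body in a large enclosure, net radiated power = εσA(T⁴ − T_w⁴).
Steady state: P = εσA(T⁴ − T_w⁴) with A = 4πr² = 2.112 m².
T⁴ = P/(εσA) + T_w⁴ = 445/(0.35·5.67×10⁻⁸·2.112) + (259)⁴
    = 1.062×10¹⁰ + 4.500×10⁹ = 1.512×10¹⁰ K⁴.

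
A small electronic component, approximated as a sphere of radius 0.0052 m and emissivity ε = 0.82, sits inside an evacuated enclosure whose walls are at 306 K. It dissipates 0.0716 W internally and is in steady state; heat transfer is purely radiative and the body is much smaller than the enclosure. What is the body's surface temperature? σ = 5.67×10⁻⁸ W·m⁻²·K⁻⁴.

T ≈ 340 K

For a small grey body in a large enclosure, net radiated power = εσA(T⁴ − T_w⁴).
Steady state: P = εσA(T⁴ − T_w⁴) with A = 4πr² = 3.398×10⁻⁴ m².
T⁴ = P/(εσA) + T_w⁴ = 0.0716/(0.82·5.67×10⁻⁸·3.398×10⁻⁴) + (306)⁴
    = 4.532×10⁹ + 8.768×10⁹ = 1.330×10¹⁰ K⁴.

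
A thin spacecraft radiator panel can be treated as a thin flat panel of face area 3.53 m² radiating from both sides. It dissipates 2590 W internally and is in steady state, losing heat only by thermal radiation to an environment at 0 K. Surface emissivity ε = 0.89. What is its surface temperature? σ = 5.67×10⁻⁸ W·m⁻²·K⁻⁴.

Steady state: internal power = radiated power, P = εσA T⁴.
Radiating area A = 2·3.53 = 7.060 m².
T⁴ = P/(εσA) = 2590/(0.89·5.67×10⁻⁸·7.060) = 7.270×10⁹ K⁴.
T = (7.270×10⁹)^(1/4).

T ≈ 292 K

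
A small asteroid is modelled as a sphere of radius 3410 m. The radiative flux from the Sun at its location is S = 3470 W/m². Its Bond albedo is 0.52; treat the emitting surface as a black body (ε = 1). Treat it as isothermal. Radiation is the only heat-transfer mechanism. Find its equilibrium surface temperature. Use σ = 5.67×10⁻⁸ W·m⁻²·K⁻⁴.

T ≈ 293 K

At equilibrium, absorbed power = emitted power.
Absorbing cross-section = πr² = 3.653×10⁷ m²; emitting surface = 4πr² = 1.461×10⁸ m² (ratio 4).
(1−a)S·A_cross = εσ·A_surf·T⁴  ⇒  T⁴ = (1−a)S/(4σ).
T⁴ = 0.480·3470/(4·5.67×10⁻⁸) = 7.344×10⁹ K⁴.
T = (7.344×10⁹)^(1/4).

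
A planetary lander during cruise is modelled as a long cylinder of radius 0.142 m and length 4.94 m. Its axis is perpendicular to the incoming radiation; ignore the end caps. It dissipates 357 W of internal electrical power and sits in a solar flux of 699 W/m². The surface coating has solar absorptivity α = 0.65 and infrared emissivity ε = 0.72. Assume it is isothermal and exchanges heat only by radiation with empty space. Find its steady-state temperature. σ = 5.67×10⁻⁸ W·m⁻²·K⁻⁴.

At steady state, absorbed solar power + internal power = radiated power.
Absorbed: α·S·A_cross = 0.65·699·1.403 = 637.4 W (cross-section 2rL).
Total input = 637.4 + 357 = 994.4 W.
Radiated: εσ·A_surf·T⁴ with A_surf = 2πrL = 4.408 m².
T⁴ = 994.4/(0.72·5.67×10⁻⁸·4.408) = 5.527×10⁹ K⁴.

T ≈ 273 K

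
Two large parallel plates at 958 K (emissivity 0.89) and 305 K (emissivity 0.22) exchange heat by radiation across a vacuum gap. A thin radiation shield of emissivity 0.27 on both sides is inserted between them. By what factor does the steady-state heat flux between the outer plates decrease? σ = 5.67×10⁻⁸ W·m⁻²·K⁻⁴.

Without shield: q₀ = σΔ(T⁴)/(1/ε₁+1/ε₂−1) with denominator 4.669.
With shield the two gaps are in series; the resistances add: (1/ε₁+1/ε_s−1)+(1/ε_s+1/ε₂−1) = 3.827+7.249 = 11.08.
Heat-flux ratio q₀/q = 11.08/4.669.

factor ≈ 2.37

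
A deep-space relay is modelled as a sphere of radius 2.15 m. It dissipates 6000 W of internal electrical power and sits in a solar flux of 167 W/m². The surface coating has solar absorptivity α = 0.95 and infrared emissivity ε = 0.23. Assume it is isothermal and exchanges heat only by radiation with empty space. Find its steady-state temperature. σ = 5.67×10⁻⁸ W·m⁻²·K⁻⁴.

T ≈ 324 K

At steady state, absorbed solar power + internal power = radiated power.
Absorbed: α·S·A_cross = 0.95·167·14.52 = 2304 W (cross-section πr²).
Total input = 2304 + 6000 = 8304 W.
Radiated: εσ·A_surf·T⁴ with A_surf = 4πr² = 58.09 m².
T⁴ = 8304/(0.23·5.67×10⁻⁸·58.09) = 1.096×10¹⁰ K⁴.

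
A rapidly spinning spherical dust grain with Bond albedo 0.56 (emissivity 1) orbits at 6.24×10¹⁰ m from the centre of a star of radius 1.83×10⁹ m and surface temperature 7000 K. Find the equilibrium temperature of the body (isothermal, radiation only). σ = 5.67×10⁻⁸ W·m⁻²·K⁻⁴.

T ≈ 690 K

The star's surface emits σT_*⁴; at distance d the flux is S = σT_*⁴(R_*/d)².
S = 5.67×10⁻⁸·(7000)⁴·(1.83×10⁹/6.24×10¹⁰)² = 1.171×10⁵ W/m².
For an isothermal sphere T⁴ = (1−a)S/(4σ) = 2.272×10¹¹ K⁴.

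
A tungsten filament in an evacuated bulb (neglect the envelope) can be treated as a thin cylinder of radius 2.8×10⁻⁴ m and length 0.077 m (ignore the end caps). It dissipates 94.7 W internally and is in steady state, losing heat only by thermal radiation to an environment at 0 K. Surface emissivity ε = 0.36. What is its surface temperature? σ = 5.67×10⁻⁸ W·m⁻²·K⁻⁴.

Steady state: internal power = radiated power, P = εσA T⁴.
Radiating area A = 2πrL = 1.355×10⁻⁴ m².
T⁴ = P/(εσA) = 94.7/(0.36·5.67×10⁻⁸·1.355×10⁻⁴) = 3.425×10¹³ K⁴.
T = (3.425×10¹³)^(1/4).

T ≈ 2420 K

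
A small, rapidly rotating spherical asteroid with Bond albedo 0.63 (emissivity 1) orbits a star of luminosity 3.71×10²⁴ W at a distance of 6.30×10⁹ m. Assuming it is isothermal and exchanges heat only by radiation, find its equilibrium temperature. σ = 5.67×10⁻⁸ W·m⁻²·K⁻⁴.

T ≈ 332 K

First find the stellar flux at distance d: S = L/(4πd²) = 3.71×10²⁴/(4π·(6.30×10⁹)²) = 7438 W/m².
For an isothermal sphere, absorbed (1−a)S·πr² = emitted σ·4πr²·T⁴, so T⁴ = (1−a)S/(4σ).
T⁴ = 0.370·7438/(4·5.67×10⁻⁸) = 1.214×10¹⁰ K⁴.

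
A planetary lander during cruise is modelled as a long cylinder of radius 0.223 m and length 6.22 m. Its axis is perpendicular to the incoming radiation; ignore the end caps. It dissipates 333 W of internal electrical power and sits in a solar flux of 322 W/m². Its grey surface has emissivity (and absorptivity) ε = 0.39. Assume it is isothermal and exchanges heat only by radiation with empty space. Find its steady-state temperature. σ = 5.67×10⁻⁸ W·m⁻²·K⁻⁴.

T ≈ 244 K

At steady state, absorbed solar power + internal power = radiated power.
Absorbed: α·S·A_cross = 0.39·322·2.774 = 348.4 W (cross-section 2rL).
Total input = 348.4 + 333 = 681.4 W.
Radiated: εσ·A_surf·T⁴ with A_surf = 2πrL = 8.715 m².
T⁴ = 681.4/(0.39·5.67×10⁻⁸·8.715) = 3.536×10⁹ K⁴.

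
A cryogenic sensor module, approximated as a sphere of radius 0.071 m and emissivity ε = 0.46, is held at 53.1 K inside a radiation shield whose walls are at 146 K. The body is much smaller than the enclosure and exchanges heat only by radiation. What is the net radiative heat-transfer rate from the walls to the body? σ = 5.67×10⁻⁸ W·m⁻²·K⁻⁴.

For a small grey body in a large enclosure: P_net = εσA(T_body⁴ − T_wall⁴).
A = 4πr² = 0.06335 m²; T_body⁴ − T_wall⁴ = 7.950×10⁶ − 4.544×10⁸ = -4.464×10⁸ K⁴.
|P_net| = 0.46·5.67×10⁻⁸·0.06335·4.464×10⁸.

P_net ≈ 0.738 W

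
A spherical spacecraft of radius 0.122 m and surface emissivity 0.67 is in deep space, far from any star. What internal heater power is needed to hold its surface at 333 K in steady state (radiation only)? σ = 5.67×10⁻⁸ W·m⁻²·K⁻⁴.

P = εσ·4πr²·T⁴.
4πr² = 0.1870 m²; T⁴ = 1.230×10¹⁰ K⁴.
P = 0.67·5.67×10⁻⁸·0.1870·1.230×10¹⁰.

P ≈ 87.4 W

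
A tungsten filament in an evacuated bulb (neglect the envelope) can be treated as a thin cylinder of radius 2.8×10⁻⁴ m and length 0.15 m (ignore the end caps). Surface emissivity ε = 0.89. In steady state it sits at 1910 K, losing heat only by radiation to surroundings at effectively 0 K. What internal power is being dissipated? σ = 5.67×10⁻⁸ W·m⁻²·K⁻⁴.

P ≈ 177 W

Steady state: P = εσA T⁴.
A = 2πrL = 2.639×10⁻⁴ m²; T⁴ = (1910)⁴ = 1.331×10¹³ K⁴.
P = 0.89 × 5.67×10⁻⁸ × 2.639×10⁻⁴ × 1.331×10¹³.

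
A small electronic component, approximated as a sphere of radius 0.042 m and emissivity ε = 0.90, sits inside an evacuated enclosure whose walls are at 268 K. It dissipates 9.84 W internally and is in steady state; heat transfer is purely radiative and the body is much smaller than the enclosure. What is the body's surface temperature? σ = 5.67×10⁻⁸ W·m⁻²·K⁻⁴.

T ≈ 343 K

For a small grey body in a large enclosure, net radiated power = εσA(T⁴ − T_w⁴).
Steady state: P = εσA(T⁴ − T_w⁴) with A = 4πr² = 0.02217 m².
T⁴ = P/(εσA) + T_w⁴ = 9.84/(0.90·5.67×10⁻⁸·0.02217) + (268)⁴
    = 8.699×10⁹ + 5.159×10⁹ = 1.386×10¹⁰ K⁴.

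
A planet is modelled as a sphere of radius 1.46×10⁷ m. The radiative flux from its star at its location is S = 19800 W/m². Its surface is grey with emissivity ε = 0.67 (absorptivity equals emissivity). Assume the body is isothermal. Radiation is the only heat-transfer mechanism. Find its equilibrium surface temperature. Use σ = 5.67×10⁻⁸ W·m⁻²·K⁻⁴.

T ≈ 544 K

At equilibrium, absorbed power = emitted power.
Absorbing cross-section = πr² = 6.697×10¹⁴ m²; emitting surface = 4πr² = 2.679×10¹⁵ m² (ratio 4).
εS·A_cross = εσ·A_surf·T⁴  ⇒  T⁴ = S/(4σ)   (ε cancels).
T⁴ = 19800/(4·5.67×10⁻⁸) = 8.730×10¹⁰ K⁴.
T = (8.730×10¹⁰)^(1/4).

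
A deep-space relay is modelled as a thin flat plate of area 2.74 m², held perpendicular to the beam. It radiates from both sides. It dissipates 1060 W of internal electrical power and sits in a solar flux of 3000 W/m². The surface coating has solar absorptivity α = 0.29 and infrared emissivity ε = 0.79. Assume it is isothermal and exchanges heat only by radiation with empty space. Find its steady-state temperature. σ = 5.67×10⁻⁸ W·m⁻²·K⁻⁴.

At steady state, absorbed solar power + internal power = radiated power.
Absorbed: α·S·A_cross = 0.29·3000·2.740 = 2384 W (cross-section A).
Total input = 2384 + 1060 = 3444 W.
Radiated: εσ·A_surf·T⁴ with A_surf = 2A = 5.480 m².
T⁴ = 3444/(0.79·5.67×10⁻⁸·5.480) = 1.403×10¹⁰ K⁴.

T ≈ 344 K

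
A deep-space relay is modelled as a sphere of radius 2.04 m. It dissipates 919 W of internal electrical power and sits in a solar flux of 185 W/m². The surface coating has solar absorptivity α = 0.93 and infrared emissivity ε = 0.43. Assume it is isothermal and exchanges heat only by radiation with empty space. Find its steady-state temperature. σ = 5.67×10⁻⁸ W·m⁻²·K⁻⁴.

T ≈ 223 K

At steady state, absorbed solar power + internal power = radiated power.
Absorbed: α·S·A_cross = 0.93·185·13.07 = 2249 W (cross-section πr²).
Total input = 2249 + 919 = 3168 W.
Radiated: εσ·A_surf·T⁴ with A_surf = 4πr² = 52.30 m².
T⁴ = 3168/(0.43·5.67×10⁻⁸·52.30) = 2.485×10⁹ K⁴.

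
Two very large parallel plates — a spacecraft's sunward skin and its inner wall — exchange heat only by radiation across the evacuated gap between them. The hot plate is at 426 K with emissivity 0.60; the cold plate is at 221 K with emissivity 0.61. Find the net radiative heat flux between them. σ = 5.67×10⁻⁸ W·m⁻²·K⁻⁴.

For two infinite grey parallel plates, q = σ(T₁⁴ − T₂⁴)/(1/ε₁ + 1/ε₂ − 1).
T₁⁴ − T₂⁴ = 3.293×10¹⁰ − 2.385×10⁹ = 3.055×10¹⁰ K⁴.
1/ε₁ + 1/ε₂ − 1 = 1.667 + 1.639 − 1 = 2.306.
q = 5.67×10⁻⁸ × 3.055×10¹⁰ / 2.306.

q ≈ 751 W/m²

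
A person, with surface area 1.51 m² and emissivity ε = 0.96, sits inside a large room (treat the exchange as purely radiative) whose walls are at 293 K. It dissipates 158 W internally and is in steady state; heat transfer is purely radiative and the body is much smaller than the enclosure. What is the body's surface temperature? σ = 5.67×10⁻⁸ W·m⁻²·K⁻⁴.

T ≈ 310 K

For a small grey body in a large enclosure, net radiated power = εσA(T⁴ − T_w⁴).
Steady state: P = εσA(T⁴ − T_w⁴) with A = 1.51 m².
T⁴ = P/(εσA) + T_w⁴ = 158/(0.96·5.67×10⁻⁸·1.510) + (293)⁴
    = 1.922×10⁹ + 7.370×10⁹ = 9.292×10⁹ K⁴.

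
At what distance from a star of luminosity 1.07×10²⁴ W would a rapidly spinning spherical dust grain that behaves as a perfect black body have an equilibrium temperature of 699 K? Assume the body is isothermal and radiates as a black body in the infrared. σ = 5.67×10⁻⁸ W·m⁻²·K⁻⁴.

For an isothermal black-emitting sphere, (1−a)S·πr² = σ·4πr²·T⁴ ⇒ S = 4σT⁴/(1−a).
S = 4·5.67×10⁻⁸·(699)⁴/1.00 = 54140 W/m².
Flux falls as S = L/(4πd²), so d = √(L/(4πS)) = √(1.07×10²⁴/(4π·54140)).

d ≈ 1.25×10⁹ m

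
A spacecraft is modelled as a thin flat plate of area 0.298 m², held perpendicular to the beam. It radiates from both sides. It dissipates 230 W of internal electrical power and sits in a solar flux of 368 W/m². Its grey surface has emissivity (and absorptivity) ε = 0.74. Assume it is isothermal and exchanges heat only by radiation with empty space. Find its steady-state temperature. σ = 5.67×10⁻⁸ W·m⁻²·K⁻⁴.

At steady state, absorbed solar power + internal power = radiated power.
Absorbed: α·S·A_cross = 0.74·368·0.2980 = 81.15 W (cross-section A).
Total input = 81.15 + 230 = 311.2 W.
Radiated: εσ·A_surf·T⁴ with A_surf = 2A = 0.5960 m².
T⁴ = 311.2/(0.74·5.67×10⁻⁸·0.5960) = 1.244×10¹⁰ K⁴.

T ≈ 334 K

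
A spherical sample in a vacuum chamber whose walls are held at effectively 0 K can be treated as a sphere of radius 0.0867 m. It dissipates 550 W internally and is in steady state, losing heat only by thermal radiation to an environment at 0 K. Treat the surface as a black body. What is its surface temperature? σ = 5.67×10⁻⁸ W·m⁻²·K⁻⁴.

Steady state: internal power = radiated power, P = εσA T⁴.
Radiating area A = 4πr² = 0.09446 m².
T⁴ = P/(εσA) = 550/(1.0·5.67×10⁻⁸·0.09446) = 1.027×10¹¹ K⁴.
T = (1.027×10¹¹)^(1/4).

T ≈ 566 K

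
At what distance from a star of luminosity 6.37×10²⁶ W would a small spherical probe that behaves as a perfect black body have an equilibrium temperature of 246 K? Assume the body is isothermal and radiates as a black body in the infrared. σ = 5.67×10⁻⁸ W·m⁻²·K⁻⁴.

d ≈ 2.47×10¹¹ m

For an isothermal black-emitting sphere, (1−a)S·πr² = σ·4πr²·T⁴ ⇒ S = 4σT⁴/(1−a).
S = 4·5.67×10⁻⁸·(246)⁴/1.00 = 830.6 W/m².
Flux falls as S = L/(4πd²), so d = √(L/(4πS)) = √(6.37×10²⁶/(4π·830.6)).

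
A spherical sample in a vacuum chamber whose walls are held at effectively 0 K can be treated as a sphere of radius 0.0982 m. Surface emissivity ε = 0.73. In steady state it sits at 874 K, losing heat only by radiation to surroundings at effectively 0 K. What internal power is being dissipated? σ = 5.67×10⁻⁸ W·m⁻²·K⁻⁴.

P ≈ 2930 W

Steady state: P = εσA T⁴.
A = 4πr² = 0.1212 m²; T⁴ = (874)⁴ = 5.835×10¹¹ K⁴.
P = 0.73 × 5.67×10⁻⁸ × 0.1212 × 5.835×10¹¹.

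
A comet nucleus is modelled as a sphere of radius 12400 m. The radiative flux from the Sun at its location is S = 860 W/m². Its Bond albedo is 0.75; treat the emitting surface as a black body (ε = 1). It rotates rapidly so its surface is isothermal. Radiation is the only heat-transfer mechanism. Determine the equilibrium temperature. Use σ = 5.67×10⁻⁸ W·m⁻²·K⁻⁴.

At equilibrium, absorbed power = emitted power.
Absorbing cross-section = πr² = 4.831×10⁸ m²; emitting surface = 4πr² = 1.932×10⁹ m² (ratio 4).
(1−a)S·A_cross = εσ·A_surf·T⁴  ⇒  T⁴ = (1−a)S/(4σ).
T⁴ = 0.250·860/(4·5.67×10⁻⁸) = 9.480×10⁸ K⁴.
T = (9.480×10⁸)^(1/4).

T ≈ 175 K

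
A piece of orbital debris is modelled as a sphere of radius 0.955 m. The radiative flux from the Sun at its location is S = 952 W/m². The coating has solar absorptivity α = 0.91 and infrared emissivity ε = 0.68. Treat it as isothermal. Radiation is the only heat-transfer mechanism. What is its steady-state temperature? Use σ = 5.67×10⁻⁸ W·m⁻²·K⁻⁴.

At equilibrium, absorbed power = emitted power.
Absorbing cross-section = πr² = 2.865 m²; emitting surface = 4πr² = 11.46 m² (ratio 4).
αS·A_cross = εσ·A_surf·T⁴  ⇒  T⁴ = αS/(ε·4σ).
T⁴ = 0.910·952/(0.68·4·5.67×10⁻⁸) = 5.617×10⁹ K⁴.
T = (5.617×10⁹)^(1/4).

T ≈ 274 K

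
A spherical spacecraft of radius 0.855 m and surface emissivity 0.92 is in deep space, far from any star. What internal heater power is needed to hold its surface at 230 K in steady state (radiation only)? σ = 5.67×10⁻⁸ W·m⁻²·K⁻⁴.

P ≈ 1340 W

P = εσ·4πr²·T⁴.
4πr² = 9.186 m²; T⁴ = 2.798×10⁹ K⁴.
P = 0.92·5.67×10⁻⁸·9.186·2.798×10⁹.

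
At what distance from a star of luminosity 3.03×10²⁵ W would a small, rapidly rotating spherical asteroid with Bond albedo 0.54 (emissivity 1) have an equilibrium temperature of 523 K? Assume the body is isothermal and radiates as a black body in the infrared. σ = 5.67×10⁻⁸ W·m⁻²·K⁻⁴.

For an isothermal black-emitting sphere, (1−a)S·πr² = σ·4πr²·T⁴ ⇒ S = 4σT⁴/(1−a).
S = 4·5.67×10⁻⁸·(523)⁴/0.460 = 36890 W/m².
Flux falls as S = L/(4πd²), so d = √(L/(4πS)) = √(3.03×10²⁵/(4π·36890)).

d ≈ 8.08×10⁹ m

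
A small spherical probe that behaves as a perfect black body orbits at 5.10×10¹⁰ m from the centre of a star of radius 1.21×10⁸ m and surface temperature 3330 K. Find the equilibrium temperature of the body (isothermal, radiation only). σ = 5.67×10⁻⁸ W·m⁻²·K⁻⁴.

T ≈ 115 K

The star's surface emits σT_*⁴; at distance d the flux is S = σT_*⁴(R_*/d)².
S = 5.67×10⁻⁸·(3330)⁴·(1.21×10⁸/5.10×10¹⁰)² = 39.25 W/m².
For an isothermal sphere T⁴ = (1−a)S/(4σ) = 1.730×10⁸ K⁴.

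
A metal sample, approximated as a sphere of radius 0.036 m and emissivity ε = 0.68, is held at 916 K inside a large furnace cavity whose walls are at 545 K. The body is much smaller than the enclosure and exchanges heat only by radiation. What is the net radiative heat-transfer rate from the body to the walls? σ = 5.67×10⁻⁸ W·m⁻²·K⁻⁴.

For a small grey body in a large enclosure: P_net = εσA(T_body⁴ − T_wall⁴).
A = 4πr² = 0.01629 m²; T_body⁴ − T_wall⁴ = 7.040×10¹¹ − 8.822×10¹⁰ = 6.158×10¹¹ K⁴.
|P_net| = 0.68·5.67×10⁻⁸·0.01629·6.158×10¹¹.

P_net ≈ 387 W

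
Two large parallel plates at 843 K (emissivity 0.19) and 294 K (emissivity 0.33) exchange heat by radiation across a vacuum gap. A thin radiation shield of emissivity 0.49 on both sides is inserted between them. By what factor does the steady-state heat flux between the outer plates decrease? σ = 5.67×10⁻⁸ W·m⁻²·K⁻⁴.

Without shield: q₀ = σΔ(T⁴)/(1/ε₁+1/ε₂−1) with denominator 7.293.
With shield the two gaps are in series; the resistances add: (1/ε₁+1/ε_s−1)+(1/ε_s+1/ε₂−1) = 6.304+4.071 = 10.38.
Heat-flux ratio q₀/q = 10.38/7.293.

factor ≈ 1.42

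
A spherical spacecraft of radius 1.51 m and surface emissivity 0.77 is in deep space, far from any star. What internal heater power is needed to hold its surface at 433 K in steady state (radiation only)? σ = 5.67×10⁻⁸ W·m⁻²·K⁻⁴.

P ≈ 44000 W

P = εσ·4πr²·T⁴.
4πr² = 28.65 m²; T⁴ = 3.515×10¹⁰ K⁴.
P = 0.77·5.67×10⁻⁸·28.65·3.515×10¹⁰.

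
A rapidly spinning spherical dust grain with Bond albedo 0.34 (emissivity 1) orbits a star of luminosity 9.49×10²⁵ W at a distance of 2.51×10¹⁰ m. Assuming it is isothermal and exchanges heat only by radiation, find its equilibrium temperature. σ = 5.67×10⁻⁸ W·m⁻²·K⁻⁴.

T ≈ 432 K

First find the stellar flux at distance d: S = L/(4πd²) = 9.49×10²⁵/(4π·(2.51×10¹⁰)²) = 11990 W/m².
For an isothermal sphere, absorbed (1−a)S·πr² = emitted σ·4πr²·T⁴, so T⁴ = (1−a)S/(4σ).
T⁴ = 0.660·11990/(4·5.67×10⁻⁸) = 3.488×10¹⁰ K⁴.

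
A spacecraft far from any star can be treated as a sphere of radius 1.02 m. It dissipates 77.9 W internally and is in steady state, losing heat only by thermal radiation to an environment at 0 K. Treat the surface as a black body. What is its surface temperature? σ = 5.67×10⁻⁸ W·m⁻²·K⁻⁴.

Steady state: internal power = radiated power, P = εσA T⁴.
Radiating area A = 4πr² = 13.07 m².
T⁴ = P/(εσA) = 77.9/(1.0·5.67×10⁻⁸·13.07) = 1.051×10⁸ K⁴.
T = (1.051×10⁸)^(1/4).

T ≈ 101 K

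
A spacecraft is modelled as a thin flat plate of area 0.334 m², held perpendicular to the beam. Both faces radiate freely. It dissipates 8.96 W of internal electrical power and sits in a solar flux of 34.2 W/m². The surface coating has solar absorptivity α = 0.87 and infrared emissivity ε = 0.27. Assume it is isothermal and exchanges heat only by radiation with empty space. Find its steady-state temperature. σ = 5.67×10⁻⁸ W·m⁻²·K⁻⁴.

At steady state, absorbed solar power + internal power = radiated power.
Absorbed: α·S·A_cross = 0.87·34.2·0.3340 = 9.938 W (cross-section A).
Total input = 9.938 + 8.96 = 18.90 W.
Radiated: εσ·A_surf·T⁴ with A_surf = 2A = 0.6680 m².
T⁴ = 18.90/(0.27·5.67×10⁻⁸·0.6680) = 1.848×10⁹ K⁴.

T ≈ 207 K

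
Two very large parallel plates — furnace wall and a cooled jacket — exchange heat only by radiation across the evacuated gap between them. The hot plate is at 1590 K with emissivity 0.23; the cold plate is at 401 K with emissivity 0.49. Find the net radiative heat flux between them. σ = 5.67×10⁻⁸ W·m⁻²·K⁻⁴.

For two infinite grey parallel plates, q = σ(T₁⁴ − T₂⁴)/(1/ε₁ + 1/ε₂ − 1).
T₁⁴ − T₂⁴ = 6.391×10¹² − 2.586×10¹⁰ = 6.365×10¹² K⁴.
1/ε₁ + 1/ε₂ − 1 = 4.348 + 2.041 − 1 = 5.389.
q = 5.67×10⁻⁸ × 6.365×10¹² / 5.389.

q ≈ 67000 W/m²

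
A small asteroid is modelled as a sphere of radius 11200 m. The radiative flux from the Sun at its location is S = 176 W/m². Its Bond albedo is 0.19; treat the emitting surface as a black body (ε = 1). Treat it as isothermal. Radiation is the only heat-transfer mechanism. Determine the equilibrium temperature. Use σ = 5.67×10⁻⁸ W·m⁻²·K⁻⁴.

At equilibrium, absorbed power = emitted power.
Absorbing cross-section = πr² = 3.941×10⁸ m²; emitting surface = 4πr² = 1.576×10⁹ m² (ratio 4).
(1−a)S·A_cross = εσ·A_surf·T⁴  ⇒  T⁴ = (1−a)S/(4σ).
T⁴ = 0.810·176/(4·5.67×10⁻⁸) = 6.286×10⁸ K⁴.
T = (6.286×10⁸)^(1/4).

T ≈ 158 K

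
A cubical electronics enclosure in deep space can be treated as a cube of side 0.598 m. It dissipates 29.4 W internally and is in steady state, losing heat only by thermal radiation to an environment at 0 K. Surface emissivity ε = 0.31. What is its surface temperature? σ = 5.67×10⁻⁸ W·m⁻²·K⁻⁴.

T ≈ 167 K

Steady state: internal power = radiated power, P = εσA T⁴.
Radiating area A = 6L² = 2.146 m².
T⁴ = P/(εσA) = 29.4/(0.31·5.67×10⁻⁸·2.146) = 7.796×10⁸ K⁴.
T = (7.796×10⁸)^(1/4).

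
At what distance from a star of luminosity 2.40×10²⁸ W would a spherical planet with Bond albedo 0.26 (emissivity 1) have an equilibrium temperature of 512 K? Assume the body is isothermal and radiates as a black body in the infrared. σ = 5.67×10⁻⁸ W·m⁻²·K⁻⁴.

d ≈ 3.01×10¹¹ m

For an isothermal black-emitting sphere, (1−a)S·πr² = σ·4πr²·T⁴ ⇒ S = 4σT⁴/(1−a).
S = 4·5.67×10⁻⁸·(512)⁴/0.740 = 21060 W/m².
Flux falls as S = L/(4πd²), so d = √(L/(4πS)) = √(2.40×10²⁸/(4π·21060)).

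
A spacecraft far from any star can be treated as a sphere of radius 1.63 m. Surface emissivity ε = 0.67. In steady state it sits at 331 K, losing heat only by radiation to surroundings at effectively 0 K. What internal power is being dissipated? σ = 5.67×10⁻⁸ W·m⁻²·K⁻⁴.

P ≈ 15200 W

Steady state: P = εσA T⁴.
A = 4πr² = 33.39 m²; T⁴ = (331)⁴ = 1.200×10¹⁰ K⁴.
P = 0.67 × 5.67×10⁻⁸ × 33.39 × 1.200×10¹⁰.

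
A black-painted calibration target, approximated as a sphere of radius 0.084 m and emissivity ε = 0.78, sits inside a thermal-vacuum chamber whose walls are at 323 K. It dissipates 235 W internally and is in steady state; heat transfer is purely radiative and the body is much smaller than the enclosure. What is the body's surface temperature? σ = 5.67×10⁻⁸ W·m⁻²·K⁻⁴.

T ≈ 516 K

For a small grey body in a large enclosure, net radiated power = εσA(T⁴ − T_w⁴).
Steady state: P = εσA(T⁴ − T_w⁴) with A = 4πr² = 0.08867 m².
T⁴ = P/(εσA) + T_w⁴ = 235/(0.78·5.67×10⁻⁸·0.08867) + (323)⁴
    = 5.993×10¹⁰ + 1.088×10¹⁰ = 7.081×10¹⁰ K⁴.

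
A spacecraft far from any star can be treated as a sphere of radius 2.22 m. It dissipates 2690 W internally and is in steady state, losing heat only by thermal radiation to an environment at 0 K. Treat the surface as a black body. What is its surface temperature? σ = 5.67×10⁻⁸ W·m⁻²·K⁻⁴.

Steady state: internal power = radiated power, P = εσA T⁴.
Radiating area A = 4πr² = 61.93 m².
T⁴ = P/(εσA) = 2690/(1.0·5.67×10⁻⁸·61.93) = 7.660×10⁸ K⁴.
T = (7.660×10⁸)^(1/4).

T ≈ 166 K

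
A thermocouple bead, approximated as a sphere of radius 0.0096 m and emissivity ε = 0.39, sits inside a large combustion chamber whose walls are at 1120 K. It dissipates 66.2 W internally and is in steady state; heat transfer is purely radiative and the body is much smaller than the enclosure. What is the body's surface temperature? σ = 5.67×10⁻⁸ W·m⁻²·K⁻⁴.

T ≈ 1430 K

For a small grey body in a large enclosure, net radiated power = εσA(T⁴ − T_w⁴).
Steady state: P = εσA(T⁴ − T_w⁴) with A = 4πr² = 0.001158 m².
T⁴ = P/(εσA) + T_w⁴ = 66.2/(0.39·5.67×10⁻⁸·0.001158) + (1120)⁴
    = 2.585×10¹² + 1.574×10¹² = 4.159×10¹² K⁴.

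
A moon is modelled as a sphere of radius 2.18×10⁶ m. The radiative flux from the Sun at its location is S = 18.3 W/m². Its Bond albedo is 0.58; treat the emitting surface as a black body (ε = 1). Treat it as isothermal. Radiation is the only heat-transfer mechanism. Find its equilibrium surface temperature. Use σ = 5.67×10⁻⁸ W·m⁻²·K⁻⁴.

T ≈ 76.3 K

At equilibrium, absorbed power = emitted power.
Absorbing cross-section = πr² = 1.493×10¹³ m²; emitting surface = 4πr² = 5.972×10¹³ m² (ratio 4).
(1−a)S·A_cross = εσ·A_surf·T⁴  ⇒  T⁴ = (1−a)S/(4σ).
T⁴ = 0.420·18.3/(4·5.67×10⁻⁸) = 3.389×10⁷ K⁴.
T = (3.389×10⁷)^(1/4).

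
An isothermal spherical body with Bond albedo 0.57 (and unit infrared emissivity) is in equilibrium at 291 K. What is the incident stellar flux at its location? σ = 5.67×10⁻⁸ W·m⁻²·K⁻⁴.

S ≈ 3780 W/m²

(1−a)S·πr² = σ·4πr²·T⁴ ⇒ S = 4σT⁴/(1−a).
S = 4·5.67×10⁻⁸·7.171×10⁹/0.430.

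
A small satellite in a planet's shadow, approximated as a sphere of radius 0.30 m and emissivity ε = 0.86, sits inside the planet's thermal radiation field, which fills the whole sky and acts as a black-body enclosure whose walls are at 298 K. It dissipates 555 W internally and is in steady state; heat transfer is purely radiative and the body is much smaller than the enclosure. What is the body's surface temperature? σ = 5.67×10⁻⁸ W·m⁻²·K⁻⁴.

T ≈ 366 K

For a small grey body in a large enclosure, net radiated power = εσA(T⁴ − T_w⁴).
Steady state: P = εσA(T⁴ − T_w⁴) with A = 4πr² = 1.131 m².
T⁴ = P/(εσA) + T_w⁴ = 555/(0.86·5.67×10⁻⁸·1.131) + (298)⁴
    = 1.006×10¹⁰ + 7.886×10⁹ = 1.795×10¹⁰ K⁴.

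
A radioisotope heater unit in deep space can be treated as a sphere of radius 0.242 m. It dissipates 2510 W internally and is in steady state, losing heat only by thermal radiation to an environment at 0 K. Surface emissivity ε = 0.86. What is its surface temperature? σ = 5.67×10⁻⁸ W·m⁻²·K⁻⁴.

Steady state: internal power = radiated power, P = εσA T⁴.
Radiating area A = 4πr² = 0.7359 m².
T⁴ = P/(εσA) = 2510/(0.86·5.67×10⁻⁸·0.7359) = 6.994×10¹⁰ K⁴.
T = (6.994×10¹⁰)^(1/4).

T ≈ 514 K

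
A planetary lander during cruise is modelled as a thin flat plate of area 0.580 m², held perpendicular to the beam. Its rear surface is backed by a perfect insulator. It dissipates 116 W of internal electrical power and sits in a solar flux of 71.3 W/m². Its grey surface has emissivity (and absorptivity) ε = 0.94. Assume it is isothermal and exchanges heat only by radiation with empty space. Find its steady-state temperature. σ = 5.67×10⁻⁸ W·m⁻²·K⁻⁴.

T ≈ 266 K

At steady state, absorbed solar power + internal power = radiated power.
Absorbed: α·S·A_cross = 0.94·71.3·0.5800 = 38.87 W (cross-section A).
Total input = 38.87 + 116 = 154.9 W.
Radiated: εσ·A_surf·T⁴ with A_surf = A = 0.5800 m².
T⁴ = 154.9/(0.94·5.67×10⁻⁸·0.5800) = 5.010×10⁹ K⁴.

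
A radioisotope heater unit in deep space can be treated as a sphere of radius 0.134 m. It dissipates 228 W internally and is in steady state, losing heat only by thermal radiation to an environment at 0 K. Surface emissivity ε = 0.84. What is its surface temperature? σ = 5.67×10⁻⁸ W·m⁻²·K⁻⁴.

Steady state: internal power = radiated power, P = εσA T⁴.
Radiating area A = 4πr² = 0.2256 m².
T⁴ = P/(εσA) = 228/(0.84·5.67×10⁻⁸·0.2256) = 2.122×10¹⁰ K⁴.
T = (2.122×10¹⁰)^(1/4).

T ≈ 382 K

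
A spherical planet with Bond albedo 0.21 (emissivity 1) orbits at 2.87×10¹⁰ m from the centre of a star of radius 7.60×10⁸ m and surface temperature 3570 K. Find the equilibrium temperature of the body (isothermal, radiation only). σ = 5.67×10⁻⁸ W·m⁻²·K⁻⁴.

T ≈ 387 K

The star's surface emits σT_*⁴; at distance d the flux is S = σT_*⁴(R_*/d)².
S = 5.67×10⁻⁸·(3570)⁴·(7.60×10⁸/2.87×10¹⁰)² = 6458 W/m².
For an isothermal sphere T⁴ = (1−a)S/(4σ) = 2.250×10¹⁰ K⁴.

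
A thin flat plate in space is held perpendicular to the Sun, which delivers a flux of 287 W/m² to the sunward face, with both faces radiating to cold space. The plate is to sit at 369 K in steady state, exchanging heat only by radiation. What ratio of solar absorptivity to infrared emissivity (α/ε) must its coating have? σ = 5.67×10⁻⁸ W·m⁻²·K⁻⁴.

Balance: αS·A = εσ·2A·T⁴ ⇒ α/ε = 2σT⁴/S.
α/ε = 2·5.67×10⁻⁸·(369)⁴/287 = 2·5.67×10⁻⁸·1.854×10¹⁰/287.

α/ε ≈ 7.33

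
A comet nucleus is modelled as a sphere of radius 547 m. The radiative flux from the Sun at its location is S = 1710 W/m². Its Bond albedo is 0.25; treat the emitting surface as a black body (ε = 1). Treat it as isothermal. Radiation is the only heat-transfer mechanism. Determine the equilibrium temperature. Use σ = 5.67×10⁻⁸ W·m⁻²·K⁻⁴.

At equilibrium, absorbed power = emitted power.
Absorbing cross-section = πr² = 9.400×10⁵ m²; emitting surface = 4πr² = 3.760×10⁶ m² (ratio 4).
(1−a)S·A_cross = εσ·A_surf·T⁴  ⇒  T⁴ = (1−a)S/(4σ).
T⁴ = 0.750·1710/(4·5.67×10⁻⁸) = 5.655×10⁹ K⁴.
T = (5.655×10⁹)^(1/4).

T ≈ 274 K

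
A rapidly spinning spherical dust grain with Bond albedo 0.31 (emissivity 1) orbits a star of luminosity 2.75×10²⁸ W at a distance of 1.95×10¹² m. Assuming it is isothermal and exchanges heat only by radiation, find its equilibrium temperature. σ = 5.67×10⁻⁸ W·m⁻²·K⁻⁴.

First find the stellar flux at distance d: S = L/(4πd²) = 2.75×10²⁸/(4π·(1.95×10¹²)²) = 575.5 W/m².
For an isothermal sphere, absorbed (1−a)S·πr² = emitted σ·4πr²·T⁴, so T⁴ = (1−a)S/(4σ).
T⁴ = 0.690·575.5/(4·5.67×10⁻⁸) = 1.751×10⁹ K⁴.

T ≈ 205 K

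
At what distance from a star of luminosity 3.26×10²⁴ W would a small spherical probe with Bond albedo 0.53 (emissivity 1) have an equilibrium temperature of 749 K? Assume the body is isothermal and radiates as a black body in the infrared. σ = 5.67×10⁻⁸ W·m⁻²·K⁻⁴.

d ≈ 1.31×10⁹ m

For an isothermal black-emitting sphere, (1−a)S·πr² = σ·4πr²·T⁴ ⇒ S = 4σT⁴/(1−a).
S = 4·5.67×10⁻⁸·(749)⁴/0.470 = 1.519×10⁵ W/m².
Flux falls as S = L/(4πd²), so d = √(L/(4πS)) = √(3.26×10²⁴/(4π·1.519×10⁵)).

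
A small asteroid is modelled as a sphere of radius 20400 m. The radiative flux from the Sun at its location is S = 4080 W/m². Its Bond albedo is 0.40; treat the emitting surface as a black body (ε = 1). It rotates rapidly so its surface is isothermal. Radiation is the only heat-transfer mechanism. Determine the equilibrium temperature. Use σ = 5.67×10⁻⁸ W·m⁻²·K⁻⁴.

T ≈ 322 K

At equilibrium, absorbed power = emitted power.
Absorbing cross-section = πr² = 1.307×10⁹ m²; emitting surface = 4πr² = 5.230×10⁹ m² (ratio 4).
(1−a)S·A_cross = εσ·A_surf·T⁴  ⇒  T⁴ = (1−a)S/(4σ).
T⁴ = 0.600·4080/(4·5.67×10⁻⁸) = 1.079×10¹⁰ K⁴.
T = (1.079×10¹⁰)^(1/4).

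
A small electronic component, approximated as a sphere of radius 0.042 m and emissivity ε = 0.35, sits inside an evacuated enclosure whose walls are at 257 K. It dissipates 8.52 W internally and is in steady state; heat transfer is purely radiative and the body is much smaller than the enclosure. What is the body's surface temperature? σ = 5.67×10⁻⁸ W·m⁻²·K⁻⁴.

T ≈ 392 K

For a small grey body in a large enclosure, net radiated power = εσA(T⁴ − T_w⁴).
Steady state: P = εσA(T⁴ − T_w⁴) with A = 4πr² = 0.02217 m².
T⁴ = P/(εσA) + T_w⁴ = 8.52/(0.35·5.67×10⁻⁸·0.02217) + (257)⁴
    = 1.937×10¹⁰ + 4.362×10⁹ = 2.373×10¹⁰ K⁴.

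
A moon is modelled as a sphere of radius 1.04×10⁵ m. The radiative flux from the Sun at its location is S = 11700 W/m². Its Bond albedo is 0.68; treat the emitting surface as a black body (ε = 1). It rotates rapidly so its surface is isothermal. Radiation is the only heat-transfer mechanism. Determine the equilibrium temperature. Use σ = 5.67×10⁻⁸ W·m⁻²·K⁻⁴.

T ≈ 358 K

At equilibrium, absorbed power = emitted power.
Absorbing cross-section = πr² = 3.398×10¹⁰ m²; emitting surface = 4πr² = 1.359×10¹¹ m² (ratio 4).
(1−a)S·A_cross = εσ·A_surf·T⁴  ⇒  T⁴ = (1−a)S/(4σ).
T⁴ = 0.320·11700/(4·5.67×10⁻⁸) = 1.651×10¹⁰ K⁴.
T = (1.651×10¹⁰)^(1/4).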